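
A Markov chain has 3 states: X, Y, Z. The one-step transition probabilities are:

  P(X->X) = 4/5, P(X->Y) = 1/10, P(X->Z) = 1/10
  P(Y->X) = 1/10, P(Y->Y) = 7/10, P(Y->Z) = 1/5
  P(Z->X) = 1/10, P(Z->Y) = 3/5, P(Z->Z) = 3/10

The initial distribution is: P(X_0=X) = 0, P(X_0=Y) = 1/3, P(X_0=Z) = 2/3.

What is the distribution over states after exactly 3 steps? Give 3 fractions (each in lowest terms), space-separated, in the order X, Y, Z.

Answer: 219/1000 1729/3000 307/1500

Derivation:
Propagating the distribution step by step (d_{t+1} = d_t * P):
d_0 = (X=0, Y=1/3, Z=2/3)
  d_1[X] = 0*4/5 + 1/3*1/10 + 2/3*1/10 = 1/10
  d_1[Y] = 0*1/10 + 1/3*7/10 + 2/3*3/5 = 19/30
  d_1[Z] = 0*1/10 + 1/3*1/5 + 2/3*3/10 = 4/15
d_1 = (X=1/10, Y=19/30, Z=4/15)
  d_2[X] = 1/10*4/5 + 19/30*1/10 + 4/15*1/10 = 17/100
  d_2[Y] = 1/10*1/10 + 19/30*7/10 + 4/15*3/5 = 46/75
  d_2[Z] = 1/10*1/10 + 19/30*1/5 + 4/15*3/10 = 13/60
d_2 = (X=17/100, Y=46/75, Z=13/60)
  d_3[X] = 17/100*4/5 + 46/75*1/10 + 13/60*1/10 = 219/1000
  d_3[Y] = 17/100*1/10 + 46/75*7/10 + 13/60*3/5 = 1729/3000
  d_3[Z] = 17/100*1/10 + 46/75*1/5 + 13/60*3/10 = 307/1500
d_3 = (X=219/1000, Y=1729/3000, Z=307/1500)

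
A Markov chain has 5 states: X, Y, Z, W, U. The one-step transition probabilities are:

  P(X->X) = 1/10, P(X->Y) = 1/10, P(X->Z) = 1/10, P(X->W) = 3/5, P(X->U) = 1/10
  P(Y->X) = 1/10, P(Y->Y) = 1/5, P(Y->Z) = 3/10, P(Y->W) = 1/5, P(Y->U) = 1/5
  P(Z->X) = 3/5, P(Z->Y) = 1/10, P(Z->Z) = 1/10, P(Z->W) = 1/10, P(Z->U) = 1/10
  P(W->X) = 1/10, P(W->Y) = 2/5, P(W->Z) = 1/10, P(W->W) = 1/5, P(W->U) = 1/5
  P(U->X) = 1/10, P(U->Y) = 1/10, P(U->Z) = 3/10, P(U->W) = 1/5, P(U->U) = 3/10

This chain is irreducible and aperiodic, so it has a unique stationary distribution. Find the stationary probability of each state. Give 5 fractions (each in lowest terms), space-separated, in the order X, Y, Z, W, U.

Answer: 31/165 13/66 29/165 17/66 2/11

Derivation:
The stationary distribution satisfies pi = pi * P, i.e.:
  pi_X = 1/10*pi_X + 1/10*pi_Y + 3/5*pi_Z + 1/10*pi_W + 1/10*pi_U
  pi_Y = 1/10*pi_X + 1/5*pi_Y + 1/10*pi_Z + 2/5*pi_W + 1/10*pi_U
  pi_Z = 1/10*pi_X + 3/10*pi_Y + 1/10*pi_Z + 1/10*pi_W + 3/10*pi_U
  pi_W = 3/5*pi_X + 1/5*pi_Y + 1/10*pi_Z + 1/5*pi_W + 1/5*pi_U
  pi_U = 1/10*pi_X + 1/5*pi_Y + 1/10*pi_Z + 1/5*pi_W + 3/10*pi_U
with normalization: pi_X + pi_Y + pi_Z + pi_W + pi_U = 1.

Using the first 4 balance equations plus normalization, the linear system A*pi = b is:
  [-9/10, 1/10, 3/5, 1/10, 1/10] . pi = 0
  [1/10, -4/5, 1/10, 2/5, 1/10] . pi = 0
  [1/10, 3/10, -9/10, 1/10, 3/10] . pi = 0
  [3/5, 1/5, 1/10, -4/5, 1/5] . pi = 0
  [1, 1, 1, 1, 1] . pi = 1

Solving yields:
  pi_X = 31/165
  pi_Y = 13/66
  pi_Z = 29/165
  pi_W = 17/66
  pi_U = 2/11

Verification (pi * P):
  31/165*1/10 + 13/66*1/10 + 29/165*3/5 + 17/66*1/10 + 2/11*1/10 = 31/165 = pi_X  (ok)
  31/165*1/10 + 13/66*1/5 + 29/165*1/10 + 17/66*2/5 + 2/11*1/10 = 13/66 = pi_Y  (ok)
  31/165*1/10 + 13/66*3/10 + 29/165*1/10 + 17/66*1/10 + 2/11*3/10 = 29/165 = pi_Z  (ok)
  31/165*3/5 + 13/66*1/5 + 29/165*1/10 + 17/66*1/5 + 2/11*1/5 = 17/66 = pi_W  (ok)
  31/165*1/10 + 13/66*1/5 + 29/165*1/10 + 17/66*1/5 + 2/11*3/10 = 2/11 = pi_U  (ok)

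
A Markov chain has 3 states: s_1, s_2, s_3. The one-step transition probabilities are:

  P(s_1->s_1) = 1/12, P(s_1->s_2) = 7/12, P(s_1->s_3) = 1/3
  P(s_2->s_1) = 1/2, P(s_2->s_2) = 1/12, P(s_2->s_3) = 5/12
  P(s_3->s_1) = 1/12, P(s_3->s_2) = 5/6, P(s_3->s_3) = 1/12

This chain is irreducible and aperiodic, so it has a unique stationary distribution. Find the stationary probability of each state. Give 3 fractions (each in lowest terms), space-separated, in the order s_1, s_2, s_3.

Answer: 71/267 39/89 79/267

Derivation:
The stationary distribution satisfies pi = pi * P, i.e.:
  pi_s_1 = 1/12*pi_s_1 + 1/2*pi_s_2 + 1/12*pi_s_3
  pi_s_2 = 7/12*pi_s_1 + 1/12*pi_s_2 + 5/6*pi_s_3
  pi_s_3 = 1/3*pi_s_1 + 5/12*pi_s_2 + 1/12*pi_s_3
with normalization: pi_s_1 + pi_s_2 + pi_s_3 = 1.

Using the first 2 balance equations plus normalization, the linear system A*pi = b is:
  [-11/12, 1/2, 1/12] . pi = 0
  [7/12, -11/12, 5/6] . pi = 0
  [1, 1, 1] . pi = 1

Solving yields:
  pi_s_1 = 71/267
  pi_s_2 = 39/89
  pi_s_3 = 79/267

Verification (pi * P):
  71/267*1/12 + 39/89*1/2 + 79/267*1/12 = 71/267 = pi_s_1  (ok)
  71/267*7/12 + 39/89*1/12 + 79/267*5/6 = 39/89 = pi_s_2  (ok)
  71/267*1/3 + 39/89*5/12 + 79/267*1/12 = 79/267 = pi_s_3  (ok)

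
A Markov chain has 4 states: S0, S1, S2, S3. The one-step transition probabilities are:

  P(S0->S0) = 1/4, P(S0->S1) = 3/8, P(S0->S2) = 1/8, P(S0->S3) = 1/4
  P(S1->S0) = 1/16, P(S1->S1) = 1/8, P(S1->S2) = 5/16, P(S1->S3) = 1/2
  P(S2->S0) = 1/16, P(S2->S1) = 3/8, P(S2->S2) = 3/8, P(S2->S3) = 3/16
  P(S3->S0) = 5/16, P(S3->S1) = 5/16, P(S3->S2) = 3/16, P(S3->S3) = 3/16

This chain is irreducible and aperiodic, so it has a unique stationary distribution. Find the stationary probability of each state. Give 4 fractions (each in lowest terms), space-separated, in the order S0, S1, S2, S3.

Answer: 137/829 1184/4145 1086/4145 238/829

Derivation:
The stationary distribution satisfies pi = pi * P, i.e.:
  pi_S0 = 1/4*pi_S0 + 1/16*pi_S1 + 1/16*pi_S2 + 5/16*pi_S3
  pi_S1 = 3/8*pi_S0 + 1/8*pi_S1 + 3/8*pi_S2 + 5/16*pi_S3
  pi_S2 = 1/8*pi_S0 + 5/16*pi_S1 + 3/8*pi_S2 + 3/16*pi_S3
  pi_S3 = 1/4*pi_S0 + 1/2*pi_S1 + 3/16*pi_S2 + 3/16*pi_S3
with normalization: pi_S0 + pi_S1 + pi_S2 + pi_S3 = 1.

Using the first 3 balance equations plus normalization, the linear system A*pi = b is:
  [-3/4, 1/16, 1/16, 5/16] . pi = 0
  [3/8, -7/8, 3/8, 5/16] . pi = 0
  [1/8, 5/16, -5/8, 3/16] . pi = 0
  [1, 1, 1, 1] . pi = 1

Solving yields:
  pi_S0 = 137/829
  pi_S1 = 1184/4145
  pi_S2 = 1086/4145
  pi_S3 = 238/829

Verification (pi * P):
  137/829*1/4 + 1184/4145*1/16 + 1086/4145*1/16 + 238/829*5/16 = 137/829 = pi_S0  (ok)
  137/829*3/8 + 1184/4145*1/8 + 1086/4145*3/8 + 238/829*5/16 = 1184/4145 = pi_S1  (ok)
  137/829*1/8 + 1184/4145*5/16 + 1086/4145*3/8 + 238/829*3/16 = 1086/4145 = pi_S2  (ok)
  137/829*1/4 + 1184/4145*1/2 + 1086/4145*3/16 + 238/829*3/16 = 238/829 = pi_S3  (ok)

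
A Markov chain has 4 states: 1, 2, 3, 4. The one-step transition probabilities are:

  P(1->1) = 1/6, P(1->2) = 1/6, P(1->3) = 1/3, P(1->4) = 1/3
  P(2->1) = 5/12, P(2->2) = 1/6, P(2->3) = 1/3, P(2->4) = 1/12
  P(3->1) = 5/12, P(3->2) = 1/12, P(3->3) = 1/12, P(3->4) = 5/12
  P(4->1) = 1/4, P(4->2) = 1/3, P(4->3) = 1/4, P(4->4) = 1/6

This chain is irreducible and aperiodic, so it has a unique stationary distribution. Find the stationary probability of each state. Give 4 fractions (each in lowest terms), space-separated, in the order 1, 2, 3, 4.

Answer: 261/875 166/875 218/875 46/175

Derivation:
The stationary distribution satisfies pi = pi * P, i.e.:
  pi_1 = 1/6*pi_1 + 5/12*pi_2 + 5/12*pi_3 + 1/4*pi_4
  pi_2 = 1/6*pi_1 + 1/6*pi_2 + 1/12*pi_3 + 1/3*pi_4
  pi_3 = 1/3*pi_1 + 1/3*pi_2 + 1/12*pi_3 + 1/4*pi_4
  pi_4 = 1/3*pi_1 + 1/12*pi_2 + 5/12*pi_3 + 1/6*pi_4
with normalization: pi_1 + pi_2 + pi_3 + pi_4 = 1.

Using the first 3 balance equations plus normalization, the linear system A*pi = b is:
  [-5/6, 5/12, 5/12, 1/4] . pi = 0
  [1/6, -5/6, 1/12, 1/3] . pi = 0
  [1/3, 1/3, -11/12, 1/4] . pi = 0
  [1, 1, 1, 1] . pi = 1

Solving yields:
  pi_1 = 261/875
  pi_2 = 166/875
  pi_3 = 218/875
  pi_4 = 46/175

Verification (pi * P):
  261/875*1/6 + 166/875*5/12 + 218/875*5/12 + 46/175*1/4 = 261/875 = pi_1  (ok)
  261/875*1/6 + 166/875*1/6 + 218/875*1/12 + 46/175*1/3 = 166/875 = pi_2  (ok)
  261/875*1/3 + 166/875*1/3 + 218/875*1/12 + 46/175*1/4 = 218/875 = pi_3  (ok)
  261/875*1/3 + 166/875*1/12 + 218/875*5/12 + 46/175*1/6 = 46/175 = pi_4  (ok)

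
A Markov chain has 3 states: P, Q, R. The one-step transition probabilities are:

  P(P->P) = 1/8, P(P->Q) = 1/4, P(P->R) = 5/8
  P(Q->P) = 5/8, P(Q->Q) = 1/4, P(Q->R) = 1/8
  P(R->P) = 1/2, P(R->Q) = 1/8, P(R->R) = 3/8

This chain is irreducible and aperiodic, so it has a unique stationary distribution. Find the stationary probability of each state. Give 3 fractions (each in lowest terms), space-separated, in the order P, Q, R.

The stationary distribution satisfies pi = pi * P, i.e.:
  pi_P = 1/8*pi_P + 5/8*pi_Q + 1/2*pi_R
  pi_Q = 1/4*pi_P + 1/4*pi_Q + 1/8*pi_R
  pi_R = 5/8*pi_P + 1/8*pi_Q + 3/8*pi_R
with normalization: pi_P + pi_Q + pi_R = 1.

Using the first 2 balance equations plus normalization, the linear system A*pi = b is:
  [-7/8, 5/8, 1/2] . pi = 0
  [1/4, -3/4, 1/8] . pi = 0
  [1, 1, 1] . pi = 1

Solving yields:
  pi_P = 29/76
  pi_Q = 15/76
  pi_R = 8/19

Verification (pi * P):
  29/76*1/8 + 15/76*5/8 + 8/19*1/2 = 29/76 = pi_P  (ok)
  29/76*1/4 + 15/76*1/4 + 8/19*1/8 = 15/76 = pi_Q  (ok)
  29/76*5/8 + 15/76*1/8 + 8/19*3/8 = 8/19 = pi_R  (ok)

Answer: 29/76 15/76 8/19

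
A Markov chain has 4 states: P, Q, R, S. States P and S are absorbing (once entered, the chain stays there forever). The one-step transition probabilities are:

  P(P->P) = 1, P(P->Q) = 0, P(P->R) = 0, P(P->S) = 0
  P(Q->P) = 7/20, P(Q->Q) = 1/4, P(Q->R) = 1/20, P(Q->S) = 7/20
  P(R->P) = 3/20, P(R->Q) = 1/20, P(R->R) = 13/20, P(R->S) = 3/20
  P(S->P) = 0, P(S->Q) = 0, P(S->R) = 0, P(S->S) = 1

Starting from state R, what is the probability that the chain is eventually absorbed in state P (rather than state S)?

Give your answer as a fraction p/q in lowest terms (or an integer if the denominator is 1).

Let a_i = P(absorbed in P | start in state i).
Boundary conditions: a_P = 1, a_S = 0.
For each transient state i, a_i = sum_j P(i->j) * a_j:
  a_Q = 7/20*a_P + 1/4*a_Q + 1/20*a_R + 7/20*a_S
  a_R = 3/20*a_P + 1/20*a_Q + 13/20*a_R + 3/20*a_S

Substituting a_P = 1 and a_S = 0, rearrange to (I - Q) a = r where r[i] = P(i -> P):
  [3/4, -1/20] . (a_Q, a_R) = 7/20
  [-1/20, 7/20] . (a_Q, a_R) = 3/20

Solving yields:
  a_Q = 1/2
  a_R = 1/2

Starting state is R, so the absorption probability is a_R = 1/2.

Answer: 1/2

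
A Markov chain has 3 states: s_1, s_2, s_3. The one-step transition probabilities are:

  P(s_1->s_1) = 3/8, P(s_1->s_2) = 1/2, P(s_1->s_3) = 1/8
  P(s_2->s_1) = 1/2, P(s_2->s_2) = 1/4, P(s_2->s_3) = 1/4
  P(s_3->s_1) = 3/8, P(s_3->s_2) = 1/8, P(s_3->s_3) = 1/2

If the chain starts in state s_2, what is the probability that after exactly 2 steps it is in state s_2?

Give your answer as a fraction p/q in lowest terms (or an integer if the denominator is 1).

Computing P^2 by repeated multiplication:
P^1 =
  s_1: [3/8, 1/2, 1/8]
  s_2: [1/2, 1/4, 1/4]
  s_3: [3/8, 1/8, 1/2]
P^2 =
  s_1: [7/16, 21/64, 15/64]
  s_2: [13/32, 11/32, 1/4]
  s_3: [25/64, 9/32, 21/64]

(P^2)[s_2 -> s_2] = 11/32

Answer: 11/32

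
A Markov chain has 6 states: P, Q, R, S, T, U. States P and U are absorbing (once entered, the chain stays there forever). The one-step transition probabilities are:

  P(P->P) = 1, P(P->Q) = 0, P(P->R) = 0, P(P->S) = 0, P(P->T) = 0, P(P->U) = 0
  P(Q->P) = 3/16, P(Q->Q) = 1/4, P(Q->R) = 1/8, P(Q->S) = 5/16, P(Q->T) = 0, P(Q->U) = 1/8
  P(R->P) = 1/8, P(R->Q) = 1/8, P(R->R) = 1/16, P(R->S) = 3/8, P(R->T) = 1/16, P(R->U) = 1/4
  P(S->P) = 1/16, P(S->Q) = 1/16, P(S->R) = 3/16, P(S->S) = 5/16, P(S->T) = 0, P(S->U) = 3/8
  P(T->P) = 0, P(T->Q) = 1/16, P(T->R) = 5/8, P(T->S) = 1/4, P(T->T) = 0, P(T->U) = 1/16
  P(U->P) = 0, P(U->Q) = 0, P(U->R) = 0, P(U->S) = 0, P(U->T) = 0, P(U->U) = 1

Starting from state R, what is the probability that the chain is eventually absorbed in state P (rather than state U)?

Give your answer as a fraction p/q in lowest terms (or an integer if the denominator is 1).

Answer: 6818/24189

Derivation:
Let a_i = P(absorbed in P | start in state i).
Boundary conditions: a_P = 1, a_U = 0.
For each transient state i, a_i = sum_j P(i->j) * a_j:
  a_Q = 3/16*a_P + 1/4*a_Q + 1/8*a_R + 5/16*a_S + 0*a_T + 1/8*a_U
  a_R = 1/8*a_P + 1/8*a_Q + 1/16*a_R + 3/8*a_S + 1/16*a_T + 1/4*a_U
  a_S = 1/16*a_P + 1/16*a_Q + 3/16*a_R + 5/16*a_S + 0*a_T + 3/8*a_U
  a_T = 0*a_P + 1/16*a_Q + 5/8*a_R + 1/4*a_S + 0*a_T + 1/16*a_U

Substituting a_P = 1 and a_U = 0, rearrange to (I - Q) a = r where r[i] = P(i -> P):
  [3/4, -1/8, -5/16, 0] . (a_Q, a_R, a_S, a_T) = 3/16
  [-1/8, 15/16, -3/8, -1/16] . (a_Q, a_R, a_S, a_T) = 1/8
  [-1/16, -3/16, 11/16, 0] . (a_Q, a_R, a_S, a_T) = 1/16
  [-1/16, -5/8, -1/4, 1] . (a_Q, a_R, a_S, a_T) = 0

Solving yields:
  a_Q = 9224/24189
  a_R = 6818/24189
  a_S = 4897/24189
  a_T = 6062/24189

Starting state is R, so the absorption probability is a_R = 6818/24189.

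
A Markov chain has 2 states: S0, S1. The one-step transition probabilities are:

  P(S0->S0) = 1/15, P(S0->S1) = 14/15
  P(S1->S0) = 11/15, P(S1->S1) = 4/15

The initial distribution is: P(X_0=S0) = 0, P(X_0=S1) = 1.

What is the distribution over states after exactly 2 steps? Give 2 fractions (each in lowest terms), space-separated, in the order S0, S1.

Answer: 11/45 34/45

Derivation:
Propagating the distribution step by step (d_{t+1} = d_t * P):
d_0 = (S0=0, S1=1)
  d_1[S0] = 0*1/15 + 1*11/15 = 11/15
  d_1[S1] = 0*14/15 + 1*4/15 = 4/15
d_1 = (S0=11/15, S1=4/15)
  d_2[S0] = 11/15*1/15 + 4/15*11/15 = 11/45
  d_2[S1] = 11/15*14/15 + 4/15*4/15 = 34/45
d_2 = (S0=11/45, S1=34/45)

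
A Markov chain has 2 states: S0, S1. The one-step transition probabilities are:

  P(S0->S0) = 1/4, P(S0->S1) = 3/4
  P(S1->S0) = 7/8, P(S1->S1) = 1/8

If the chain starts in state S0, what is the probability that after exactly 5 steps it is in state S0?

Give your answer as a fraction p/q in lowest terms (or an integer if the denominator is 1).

Computing P^5 by repeated multiplication:
P^1 =
  S0: [1/4, 3/4]
  S1: [7/8, 1/8]
P^2 =
  S0: [23/32, 9/32]
  S1: [21/64, 43/64]
P^3 =
  S0: [109/256, 147/256]
  S1: [343/512, 169/512]
P^4 =
  S0: [1247/2048, 801/2048]
  S1: [1869/4096, 2227/4096]
P^5 =
  S0: [8101/16384, 8283/16384]
  S1: [19327/32768, 13441/32768]

(P^5)[S0 -> S0] = 8101/16384

Answer: 8101/16384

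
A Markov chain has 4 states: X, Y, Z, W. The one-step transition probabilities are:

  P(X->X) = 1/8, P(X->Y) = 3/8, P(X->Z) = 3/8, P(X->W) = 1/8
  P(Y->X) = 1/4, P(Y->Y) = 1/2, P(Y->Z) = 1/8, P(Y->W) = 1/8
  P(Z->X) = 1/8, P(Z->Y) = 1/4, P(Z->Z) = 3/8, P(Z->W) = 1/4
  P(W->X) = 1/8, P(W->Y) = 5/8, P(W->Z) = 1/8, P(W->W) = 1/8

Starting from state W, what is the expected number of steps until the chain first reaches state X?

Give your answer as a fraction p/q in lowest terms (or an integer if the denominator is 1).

Answer: 16/3

Derivation:
Let h_i = expected steps to first reach X from state i.
Boundary: h_X = 0.
First-step equations for the other states:
  h_Y = 1 + 1/4*h_X + 1/2*h_Y + 1/8*h_Z + 1/8*h_W
  h_Z = 1 + 1/8*h_X + 1/4*h_Y + 3/8*h_Z + 1/4*h_W
  h_W = 1 + 1/8*h_X + 5/8*h_Y + 1/8*h_Z + 1/8*h_W

Substituting h_X = 0 and rearranging gives the linear system (I - Q) h = 1:
  [1/2, -1/8, -1/8] . (h_Y, h_Z, h_W) = 1
  [-1/4, 5/8, -1/4] . (h_Y, h_Z, h_W) = 1
  [-5/8, -1/8, 7/8] . (h_Y, h_Z, h_W) = 1

Solving yields:
  h_Y = 128/27
  h_Z = 152/27
  h_W = 16/3

Starting state is W, so the expected hitting time is h_W = 16/3.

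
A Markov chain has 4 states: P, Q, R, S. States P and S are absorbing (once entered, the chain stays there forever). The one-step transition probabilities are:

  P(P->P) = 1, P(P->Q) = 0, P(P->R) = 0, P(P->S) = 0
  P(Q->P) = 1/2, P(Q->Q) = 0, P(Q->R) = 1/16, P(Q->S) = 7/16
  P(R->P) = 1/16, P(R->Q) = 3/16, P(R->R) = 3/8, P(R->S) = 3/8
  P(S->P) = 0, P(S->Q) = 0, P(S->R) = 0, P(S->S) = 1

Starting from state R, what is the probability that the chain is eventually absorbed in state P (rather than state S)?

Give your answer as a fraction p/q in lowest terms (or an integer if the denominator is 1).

Answer: 40/157

Derivation:
Let a_i = P(absorbed in P | start in state i).
Boundary conditions: a_P = 1, a_S = 0.
For each transient state i, a_i = sum_j P(i->j) * a_j:
  a_Q = 1/2*a_P + 0*a_Q + 1/16*a_R + 7/16*a_S
  a_R = 1/16*a_P + 3/16*a_Q + 3/8*a_R + 3/8*a_S

Substituting a_P = 1 and a_S = 0, rearrange to (I - Q) a = r where r[i] = P(i -> P):
  [1, -1/16] . (a_Q, a_R) = 1/2
  [-3/16, 5/8] . (a_Q, a_R) = 1/16

Solving yields:
  a_Q = 81/157
  a_R = 40/157

Starting state is R, so the absorption probability is a_R = 40/157.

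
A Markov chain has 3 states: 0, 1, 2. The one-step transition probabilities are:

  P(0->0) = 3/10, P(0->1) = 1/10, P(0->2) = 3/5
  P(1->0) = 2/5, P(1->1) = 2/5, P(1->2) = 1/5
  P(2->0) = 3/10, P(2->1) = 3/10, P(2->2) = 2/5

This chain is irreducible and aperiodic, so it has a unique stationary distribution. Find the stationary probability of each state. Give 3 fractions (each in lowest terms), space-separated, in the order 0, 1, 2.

The stationary distribution satisfies pi = pi * P, i.e.:
  pi_0 = 3/10*pi_0 + 2/5*pi_1 + 3/10*pi_2
  pi_1 = 1/10*pi_0 + 2/5*pi_1 + 3/10*pi_2
  pi_2 = 3/5*pi_0 + 1/5*pi_1 + 2/5*pi_2
with normalization: pi_0 + pi_1 + pi_2 = 1.

Using the first 2 balance equations plus normalization, the linear system A*pi = b is:
  [-7/10, 2/5, 3/10] . pi = 0
  [1/10, -3/5, 3/10] . pi = 0
  [1, 1, 1] . pi = 1

Solving yields:
  pi_0 = 15/46
  pi_1 = 6/23
  pi_2 = 19/46

Verification (pi * P):
  15/46*3/10 + 6/23*2/5 + 19/46*3/10 = 15/46 = pi_0  (ok)
  15/46*1/10 + 6/23*2/5 + 19/46*3/10 = 6/23 = pi_1  (ok)
  15/46*3/5 + 6/23*1/5 + 19/46*2/5 = 19/46 = pi_2  (ok)

Answer: 15/46 6/23 19/46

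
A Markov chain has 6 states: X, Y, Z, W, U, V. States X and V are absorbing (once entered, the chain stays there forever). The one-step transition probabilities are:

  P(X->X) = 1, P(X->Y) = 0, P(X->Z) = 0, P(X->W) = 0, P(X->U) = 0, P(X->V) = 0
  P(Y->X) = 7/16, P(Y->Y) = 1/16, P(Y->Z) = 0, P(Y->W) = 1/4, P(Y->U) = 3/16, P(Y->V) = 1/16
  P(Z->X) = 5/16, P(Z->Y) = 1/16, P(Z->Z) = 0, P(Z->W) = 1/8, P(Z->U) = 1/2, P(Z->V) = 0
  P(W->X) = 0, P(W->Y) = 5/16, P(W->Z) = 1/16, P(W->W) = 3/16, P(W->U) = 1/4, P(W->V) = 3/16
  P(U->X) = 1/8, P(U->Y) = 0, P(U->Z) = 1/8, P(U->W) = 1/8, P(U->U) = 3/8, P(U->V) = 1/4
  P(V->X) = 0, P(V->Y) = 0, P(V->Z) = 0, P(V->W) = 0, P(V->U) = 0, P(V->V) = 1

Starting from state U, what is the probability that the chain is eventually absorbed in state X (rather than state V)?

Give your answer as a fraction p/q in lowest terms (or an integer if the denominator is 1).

Answer: 2222/5451

Derivation:
Let a_i = P(absorbed in X | start in state i).
Boundary conditions: a_X = 1, a_V = 0.
For each transient state i, a_i = sum_j P(i->j) * a_j:
  a_Y = 7/16*a_X + 1/16*a_Y + 0*a_Z + 1/4*a_W + 3/16*a_U + 1/16*a_V
  a_Z = 5/16*a_X + 1/16*a_Y + 0*a_Z + 1/8*a_W + 1/2*a_U + 0*a_V
  a_W = 0*a_X + 5/16*a_Y + 1/16*a_Z + 3/16*a_W + 1/4*a_U + 3/16*a_V
  a_U = 1/8*a_X + 0*a_Y + 1/8*a_Z + 1/8*a_W + 3/8*a_U + 1/4*a_V

Substituting a_X = 1 and a_V = 0, rearrange to (I - Q) a = r where r[i] = P(i -> X):
  [15/16, 0, -1/4, -3/16] . (a_Y, a_Z, a_W, a_U) = 7/16
  [-1/16, 1, -1/8, -1/2] . (a_Y, a_Z, a_W, a_U) = 5/16
  [-5/16, -1/16, 13/16, -1/4] . (a_Y, a_Z, a_W, a_U) = 0
  [0, -1/8, -1/8, 5/8] . (a_Y, a_Z, a_W, a_U) = 1/8

Solving yields:
  a_Y = 1203/1817
  a_Z = 3331/5451
  a_W = 776/1817
  a_U = 2222/5451

Starting state is U, so the absorption probability is a_U = 2222/5451.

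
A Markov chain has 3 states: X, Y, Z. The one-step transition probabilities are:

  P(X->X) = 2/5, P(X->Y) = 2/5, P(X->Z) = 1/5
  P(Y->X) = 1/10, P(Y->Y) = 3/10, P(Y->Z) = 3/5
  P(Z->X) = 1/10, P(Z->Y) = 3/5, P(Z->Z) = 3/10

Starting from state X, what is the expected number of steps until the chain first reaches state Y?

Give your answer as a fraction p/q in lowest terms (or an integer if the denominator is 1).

Answer: 9/4

Derivation:
Let h_i = expected steps to first reach Y from state i.
Boundary: h_Y = 0.
First-step equations for the other states:
  h_X = 1 + 2/5*h_X + 2/5*h_Y + 1/5*h_Z
  h_Z = 1 + 1/10*h_X + 3/5*h_Y + 3/10*h_Z

Substituting h_Y = 0 and rearranging gives the linear system (I - Q) h = 1:
  [3/5, -1/5] . (h_X, h_Z) = 1
  [-1/10, 7/10] . (h_X, h_Z) = 1

Solving yields:
  h_X = 9/4
  h_Z = 7/4

Starting state is X, so the expected hitting time is h_X = 9/4.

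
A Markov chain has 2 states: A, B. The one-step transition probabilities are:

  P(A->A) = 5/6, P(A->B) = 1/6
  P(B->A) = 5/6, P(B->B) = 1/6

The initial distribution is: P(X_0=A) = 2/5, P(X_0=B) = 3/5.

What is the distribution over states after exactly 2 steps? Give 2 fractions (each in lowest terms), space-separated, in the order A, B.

Answer: 5/6 1/6

Derivation:
Propagating the distribution step by step (d_{t+1} = d_t * P):
d_0 = (A=2/5, B=3/5)
  d_1[A] = 2/5*5/6 + 3/5*5/6 = 5/6
  d_1[B] = 2/5*1/6 + 3/5*1/6 = 1/6
d_1 = (A=5/6, B=1/6)
  d_2[A] = 5/6*5/6 + 1/6*5/6 = 5/6
  d_2[B] = 5/6*1/6 + 1/6*1/6 = 1/6
d_2 = (A=5/6, B=1/6)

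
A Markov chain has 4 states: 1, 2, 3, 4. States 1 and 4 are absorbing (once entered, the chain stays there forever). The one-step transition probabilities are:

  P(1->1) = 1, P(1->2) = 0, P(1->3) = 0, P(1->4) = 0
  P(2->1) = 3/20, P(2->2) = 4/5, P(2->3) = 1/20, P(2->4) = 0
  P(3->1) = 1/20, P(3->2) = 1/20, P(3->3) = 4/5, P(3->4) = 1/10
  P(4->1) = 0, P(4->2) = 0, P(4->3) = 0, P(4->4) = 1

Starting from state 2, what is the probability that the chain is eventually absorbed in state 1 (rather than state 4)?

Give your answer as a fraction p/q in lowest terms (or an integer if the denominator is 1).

Answer: 13/15

Derivation:
Let a_i = P(absorbed in 1 | start in state i).
Boundary conditions: a_1 = 1, a_4 = 0.
For each transient state i, a_i = sum_j P(i->j) * a_j:
  a_2 = 3/20*a_1 + 4/5*a_2 + 1/20*a_3 + 0*a_4
  a_3 = 1/20*a_1 + 1/20*a_2 + 4/5*a_3 + 1/10*a_4

Substituting a_1 = 1 and a_4 = 0, rearrange to (I - Q) a = r where r[i] = P(i -> 1):
  [1/5, -1/20] . (a_2, a_3) = 3/20
  [-1/20, 1/5] . (a_2, a_3) = 1/20

Solving yields:
  a_2 = 13/15
  a_3 = 7/15

Starting state is 2, so the absorption probability is a_2 = 13/15.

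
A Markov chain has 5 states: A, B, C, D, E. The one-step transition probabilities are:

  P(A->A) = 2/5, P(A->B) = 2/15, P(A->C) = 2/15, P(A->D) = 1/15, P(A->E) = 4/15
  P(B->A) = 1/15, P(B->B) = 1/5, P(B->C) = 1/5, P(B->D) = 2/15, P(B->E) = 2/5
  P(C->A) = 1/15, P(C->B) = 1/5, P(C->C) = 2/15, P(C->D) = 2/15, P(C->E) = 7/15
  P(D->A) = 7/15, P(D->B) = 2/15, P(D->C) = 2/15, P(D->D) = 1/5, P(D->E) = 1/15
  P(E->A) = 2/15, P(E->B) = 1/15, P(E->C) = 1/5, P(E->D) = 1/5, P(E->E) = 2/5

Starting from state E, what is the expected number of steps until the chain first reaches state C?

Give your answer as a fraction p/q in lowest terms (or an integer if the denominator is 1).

Let h_i = expected steps to first reach C from state i.
Boundary: h_C = 0.
First-step equations for the other states:
  h_A = 1 + 2/5*h_A + 2/15*h_B + 2/15*h_C + 1/15*h_D + 4/15*h_E
  h_B = 1 + 1/15*h_A + 1/5*h_B + 1/5*h_C + 2/15*h_D + 2/5*h_E
  h_D = 1 + 7/15*h_A + 2/15*h_B + 2/15*h_C + 1/5*h_D + 1/15*h_E
  h_E = 1 + 2/15*h_A + 1/15*h_B + 1/5*h_C + 1/5*h_D + 2/5*h_E

Substituting h_C = 0 and rearranging gives the linear system (I - Q) h = 1:
  [3/5, -2/15, -1/15, -4/15] . (h_A, h_B, h_D, h_E) = 1
  [-1/15, 4/5, -2/15, -2/5] . (h_A, h_B, h_D, h_E) = 1
  [-7/15, -2/15, 4/5, -1/15] . (h_A, h_B, h_D, h_E) = 1
  [-2/15, -1/15, -1/5, 3/5] . (h_A, h_B, h_D, h_E) = 1

Solving yields:
  h_A = 12365/1993
  h_B = 11375/1993
  h_D = 12560/1993
  h_E = 11520/1993

Starting state is E, so the expected hitting time is h_E = 11520/1993.

Answer: 11520/1993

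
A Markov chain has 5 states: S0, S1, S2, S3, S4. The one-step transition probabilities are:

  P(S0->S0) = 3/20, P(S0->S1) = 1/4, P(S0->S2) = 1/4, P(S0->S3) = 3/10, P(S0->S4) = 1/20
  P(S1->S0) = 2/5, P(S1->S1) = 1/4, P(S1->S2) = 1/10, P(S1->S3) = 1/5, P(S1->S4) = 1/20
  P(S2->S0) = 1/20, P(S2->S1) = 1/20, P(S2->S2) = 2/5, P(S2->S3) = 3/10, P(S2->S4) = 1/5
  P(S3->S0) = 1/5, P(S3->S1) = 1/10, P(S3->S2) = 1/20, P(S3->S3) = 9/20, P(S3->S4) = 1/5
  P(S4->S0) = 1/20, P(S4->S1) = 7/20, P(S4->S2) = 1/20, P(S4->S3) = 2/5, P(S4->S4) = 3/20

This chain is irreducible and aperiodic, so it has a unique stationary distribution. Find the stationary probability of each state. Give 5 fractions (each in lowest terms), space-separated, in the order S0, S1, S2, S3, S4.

The stationary distribution satisfies pi = pi * P, i.e.:
  pi_S0 = 3/20*pi_S0 + 2/5*pi_S1 + 1/20*pi_S2 + 1/5*pi_S3 + 1/20*pi_S4
  pi_S1 = 1/4*pi_S0 + 1/4*pi_S1 + 1/20*pi_S2 + 1/10*pi_S3 + 7/20*pi_S4
  pi_S2 = 1/4*pi_S0 + 1/10*pi_S1 + 2/5*pi_S2 + 1/20*pi_S3 + 1/20*pi_S4
  pi_S3 = 3/10*pi_S0 + 1/5*pi_S1 + 3/10*pi_S2 + 9/20*pi_S3 + 2/5*pi_S4
  pi_S4 = 1/20*pi_S0 + 1/20*pi_S1 + 1/5*pi_S2 + 1/5*pi_S3 + 3/20*pi_S4
with normalization: pi_S0 + pi_S1 + pi_S2 + pi_S3 + pi_S4 = 1.

Using the first 4 balance equations plus normalization, the linear system A*pi = b is:
  [-17/20, 2/5, 1/20, 1/5, 1/20] . pi = 0
  [1/4, -3/4, 1/20, 1/10, 7/20] . pi = 0
  [1/4, 1/10, -3/5, 1/20, 1/20] . pi = 0
  [3/10, 1/5, 3/10, -11/20, 2/5] . pi = 0
  [1, 1, 1, 1, 1] . pi = 1

Solving yields:
  pi_S0 = 18827/102132
  pi_S1 = 1550/8511
  pi_S2 = 3770/25533
  pi_S3 = 17759/51066
  pi_S4 = 14107/102132

Verification (pi * P):
  18827/102132*3/20 + 1550/8511*2/5 + 3770/25533*1/20 + 17759/51066*1/5 + 14107/102132*1/20 = 18827/102132 = pi_S0  (ok)
  18827/102132*1/4 + 1550/8511*1/4 + 3770/25533*1/20 + 17759/51066*1/10 + 14107/102132*7/20 = 1550/8511 = pi_S1  (ok)
  18827/102132*1/4 + 1550/8511*1/10 + 3770/25533*2/5 + 17759/51066*1/20 + 14107/102132*1/20 = 3770/25533 = pi_S2  (ok)
  18827/102132*3/10 + 1550/8511*1/5 + 3770/25533*3/10 + 17759/51066*9/20 + 14107/102132*2/5 = 17759/51066 = pi_S3  (ok)
  18827/102132*1/20 + 1550/8511*1/20 + 3770/25533*1/5 + 17759/51066*1/5 + 14107/102132*3/20 = 14107/102132 = pi_S4  (ok)

Answer: 18827/102132 1550/8511 3770/25533 17759/51066 14107/102132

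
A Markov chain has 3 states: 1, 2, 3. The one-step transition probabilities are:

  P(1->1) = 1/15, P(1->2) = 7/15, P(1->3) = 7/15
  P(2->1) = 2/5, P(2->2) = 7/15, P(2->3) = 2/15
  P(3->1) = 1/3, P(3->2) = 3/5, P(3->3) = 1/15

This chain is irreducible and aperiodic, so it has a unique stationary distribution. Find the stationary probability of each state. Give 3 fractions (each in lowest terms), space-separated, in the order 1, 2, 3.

Answer: 94/325 161/325 14/65

Derivation:
The stationary distribution satisfies pi = pi * P, i.e.:
  pi_1 = 1/15*pi_1 + 2/5*pi_2 + 1/3*pi_3
  pi_2 = 7/15*pi_1 + 7/15*pi_2 + 3/5*pi_3
  pi_3 = 7/15*pi_1 + 2/15*pi_2 + 1/15*pi_3
with normalization: pi_1 + pi_2 + pi_3 = 1.

Using the first 2 balance equations plus normalization, the linear system A*pi = b is:
  [-14/15, 2/5, 1/3] . pi = 0
  [7/15, -8/15, 3/5] . pi = 0
  [1, 1, 1] . pi = 1

Solving yields:
  pi_1 = 94/325
  pi_2 = 161/325
  pi_3 = 14/65

Verification (pi * P):
  94/325*1/15 + 161/325*2/5 + 14/65*1/3 = 94/325 = pi_1  (ok)
  94/325*7/15 + 161/325*7/15 + 14/65*3/5 = 161/325 = pi_2  (ok)
  94/325*7/15 + 161/325*2/15 + 14/65*1/15 = 14/65 = pi_3  (ok)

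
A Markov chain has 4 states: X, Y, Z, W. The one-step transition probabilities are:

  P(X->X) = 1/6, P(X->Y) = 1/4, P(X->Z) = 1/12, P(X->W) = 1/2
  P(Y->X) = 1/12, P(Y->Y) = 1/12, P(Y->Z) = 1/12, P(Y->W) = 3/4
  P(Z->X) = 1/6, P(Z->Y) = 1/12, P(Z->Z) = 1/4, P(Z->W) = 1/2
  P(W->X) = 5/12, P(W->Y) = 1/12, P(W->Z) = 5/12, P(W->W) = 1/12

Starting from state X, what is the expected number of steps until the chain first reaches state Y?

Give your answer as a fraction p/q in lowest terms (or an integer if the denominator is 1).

Let h_i = expected steps to first reach Y from state i.
Boundary: h_Y = 0.
First-step equations for the other states:
  h_X = 1 + 1/6*h_X + 1/4*h_Y + 1/12*h_Z + 1/2*h_W
  h_Z = 1 + 1/6*h_X + 1/12*h_Y + 1/4*h_Z + 1/2*h_W
  h_W = 1 + 5/12*h_X + 1/12*h_Y + 5/12*h_Z + 1/12*h_W

Substituting h_Y = 0 and rearranging gives the linear system (I - Q) h = 1:
  [5/6, -1/12, -1/2] . (h_X, h_Z, h_W) = 1
  [-1/6, 3/4, -1/2] . (h_X, h_Z, h_W) = 1
  [-5/12, -5/12, 11/12] . (h_X, h_Z, h_W) = 1

Solving yields:
  h_X = 510/77
  h_Z = 612/77
  h_W = 54/7

Starting state is X, so the expected hitting time is h_X = 510/77.

Answer: 510/77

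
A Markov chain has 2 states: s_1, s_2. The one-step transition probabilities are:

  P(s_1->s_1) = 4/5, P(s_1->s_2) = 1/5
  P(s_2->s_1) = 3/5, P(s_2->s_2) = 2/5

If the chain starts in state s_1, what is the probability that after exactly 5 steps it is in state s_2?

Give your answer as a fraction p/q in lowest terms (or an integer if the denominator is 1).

Answer: 781/3125

Derivation:
Computing P^5 by repeated multiplication:
P^1 =
  s_1: [4/5, 1/5]
  s_2: [3/5, 2/5]
P^2 =
  s_1: [19/25, 6/25]
  s_2: [18/25, 7/25]
P^3 =
  s_1: [94/125, 31/125]
  s_2: [93/125, 32/125]
P^4 =
  s_1: [469/625, 156/625]
  s_2: [468/625, 157/625]
P^5 =
  s_1: [2344/3125, 781/3125]
  s_2: [2343/3125, 782/3125]

(P^5)[s_1 -> s_2] = 781/3125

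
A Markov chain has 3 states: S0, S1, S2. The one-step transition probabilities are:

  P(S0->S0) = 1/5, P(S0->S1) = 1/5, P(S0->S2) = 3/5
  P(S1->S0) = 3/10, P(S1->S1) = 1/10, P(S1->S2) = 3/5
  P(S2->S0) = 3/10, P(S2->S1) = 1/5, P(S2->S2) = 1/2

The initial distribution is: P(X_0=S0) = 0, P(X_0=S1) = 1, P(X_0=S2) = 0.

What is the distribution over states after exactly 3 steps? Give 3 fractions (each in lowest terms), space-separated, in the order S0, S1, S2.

Propagating the distribution step by step (d_{t+1} = d_t * P):
d_0 = (S0=0, S1=1, S2=0)
  d_1[S0] = 0*1/5 + 1*3/10 + 0*3/10 = 3/10
  d_1[S1] = 0*1/5 + 1*1/10 + 0*1/5 = 1/10
  d_1[S2] = 0*3/5 + 1*3/5 + 0*1/2 = 3/5
d_1 = (S0=3/10, S1=1/10, S2=3/5)
  d_2[S0] = 3/10*1/5 + 1/10*3/10 + 3/5*3/10 = 27/100
  d_2[S1] = 3/10*1/5 + 1/10*1/10 + 3/5*1/5 = 19/100
  d_2[S2] = 3/10*3/5 + 1/10*3/5 + 3/5*1/2 = 27/50
d_2 = (S0=27/100, S1=19/100, S2=27/50)
  d_3[S0] = 27/100*1/5 + 19/100*3/10 + 27/50*3/10 = 273/1000
  d_3[S1] = 27/100*1/5 + 19/100*1/10 + 27/50*1/5 = 181/1000
  d_3[S2] = 27/100*3/5 + 19/100*3/5 + 27/50*1/2 = 273/500
d_3 = (S0=273/1000, S1=181/1000, S2=273/500)

Answer: 273/1000 181/1000 273/500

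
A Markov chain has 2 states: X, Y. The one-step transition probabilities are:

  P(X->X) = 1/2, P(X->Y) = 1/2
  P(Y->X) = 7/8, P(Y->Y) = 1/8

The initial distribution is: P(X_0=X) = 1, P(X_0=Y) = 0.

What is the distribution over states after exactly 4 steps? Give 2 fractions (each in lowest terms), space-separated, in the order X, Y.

Propagating the distribution step by step (d_{t+1} = d_t * P):
d_0 = (X=1, Y=0)
  d_1[X] = 1*1/2 + 0*7/8 = 1/2
  d_1[Y] = 1*1/2 + 0*1/8 = 1/2
d_1 = (X=1/2, Y=1/2)
  d_2[X] = 1/2*1/2 + 1/2*7/8 = 11/16
  d_2[Y] = 1/2*1/2 + 1/2*1/8 = 5/16
d_2 = (X=11/16, Y=5/16)
  d_3[X] = 11/16*1/2 + 5/16*7/8 = 79/128
  d_3[Y] = 11/16*1/2 + 5/16*1/8 = 49/128
d_3 = (X=79/128, Y=49/128)
  d_4[X] = 79/128*1/2 + 49/128*7/8 = 659/1024
  d_4[Y] = 79/128*1/2 + 49/128*1/8 = 365/1024
d_4 = (X=659/1024, Y=365/1024)

Answer: 659/1024 365/1024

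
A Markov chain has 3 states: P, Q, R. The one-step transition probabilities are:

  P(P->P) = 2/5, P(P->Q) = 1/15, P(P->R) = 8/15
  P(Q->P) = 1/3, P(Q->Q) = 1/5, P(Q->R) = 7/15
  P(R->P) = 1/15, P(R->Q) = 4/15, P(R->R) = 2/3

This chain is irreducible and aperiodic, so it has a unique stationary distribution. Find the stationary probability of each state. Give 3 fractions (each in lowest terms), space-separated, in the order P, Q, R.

Answer: 8/43 37/172 103/172

Derivation:
The stationary distribution satisfies pi = pi * P, i.e.:
  pi_P = 2/5*pi_P + 1/3*pi_Q + 1/15*pi_R
  pi_Q = 1/15*pi_P + 1/5*pi_Q + 4/15*pi_R
  pi_R = 8/15*pi_P + 7/15*pi_Q + 2/3*pi_R
with normalization: pi_P + pi_Q + pi_R = 1.

Using the first 2 balance equations plus normalization, the linear system A*pi = b is:
  [-3/5, 1/3, 1/15] . pi = 0
  [1/15, -4/5, 4/15] . pi = 0
  [1, 1, 1] . pi = 1

Solving yields:
  pi_P = 8/43
  pi_Q = 37/172
  pi_R = 103/172

Verification (pi * P):
  8/43*2/5 + 37/172*1/3 + 103/172*1/15 = 8/43 = pi_P  (ok)
  8/43*1/15 + 37/172*1/5 + 103/172*4/15 = 37/172 = pi_Q  (ok)
  8/43*8/15 + 37/172*7/15 + 103/172*2/3 = 103/172 = pi_R  (ok)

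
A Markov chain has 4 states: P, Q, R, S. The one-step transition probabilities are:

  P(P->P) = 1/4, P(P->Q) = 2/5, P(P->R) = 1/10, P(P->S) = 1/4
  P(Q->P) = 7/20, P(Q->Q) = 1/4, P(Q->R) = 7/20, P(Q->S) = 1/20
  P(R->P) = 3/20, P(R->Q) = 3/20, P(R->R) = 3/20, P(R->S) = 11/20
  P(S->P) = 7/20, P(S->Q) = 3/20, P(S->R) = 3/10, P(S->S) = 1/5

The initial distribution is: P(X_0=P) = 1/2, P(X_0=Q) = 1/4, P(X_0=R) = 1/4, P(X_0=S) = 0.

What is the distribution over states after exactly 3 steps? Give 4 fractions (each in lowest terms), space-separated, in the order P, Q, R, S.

Answer: 1093/4000 987/4000 3493/16000 4187/16000

Derivation:
Propagating the distribution step by step (d_{t+1} = d_t * P):
d_0 = (P=1/2, Q=1/4, R=1/4, S=0)
  d_1[P] = 1/2*1/4 + 1/4*7/20 + 1/4*3/20 + 0*7/20 = 1/4
  d_1[Q] = 1/2*2/5 + 1/4*1/4 + 1/4*3/20 + 0*3/20 = 3/10
  d_1[R] = 1/2*1/10 + 1/4*7/20 + 1/4*3/20 + 0*3/10 = 7/40
  d_1[S] = 1/2*1/4 + 1/4*1/20 + 1/4*11/20 + 0*1/5 = 11/40
d_1 = (P=1/4, Q=3/10, R=7/40, S=11/40)
  d_2[P] = 1/4*1/4 + 3/10*7/20 + 7/40*3/20 + 11/40*7/20 = 29/100
  d_2[Q] = 1/4*2/5 + 3/10*1/4 + 7/40*3/20 + 11/40*3/20 = 97/400
  d_2[R] = 1/4*1/10 + 3/10*7/20 + 7/40*3/20 + 11/40*3/10 = 191/800
  d_2[S] = 1/4*1/4 + 3/10*1/20 + 7/40*11/20 + 11/40*1/5 = 183/800
d_2 = (P=29/100, Q=97/400, R=191/800, S=183/800)
  d_3[P] = 29/100*1/4 + 97/400*7/20 + 191/800*3/20 + 183/800*7/20 = 1093/4000
  d_3[Q] = 29/100*2/5 + 97/400*1/4 + 191/800*3/20 + 183/800*3/20 = 987/4000
  d_3[R] = 29/100*1/10 + 97/400*7/20 + 191/800*3/20 + 183/800*3/10 = 3493/16000
  d_3[S] = 29/100*1/4 + 97/400*1/20 + 191/800*11/20 + 183/800*1/5 = 4187/16000
d_3 = (P=1093/4000, Q=987/4000, R=3493/16000, S=4187/16000)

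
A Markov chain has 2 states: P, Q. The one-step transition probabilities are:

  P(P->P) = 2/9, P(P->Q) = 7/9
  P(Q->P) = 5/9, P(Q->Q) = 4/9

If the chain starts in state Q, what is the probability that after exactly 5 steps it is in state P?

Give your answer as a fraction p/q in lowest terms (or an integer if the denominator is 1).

Computing P^5 by repeated multiplication:
P^1 =
  P: [2/9, 7/9]
  Q: [5/9, 4/9]
P^2 =
  P: [13/27, 14/27]
  Q: [10/27, 17/27]
P^3 =
  P: [32/81, 49/81]
  Q: [35/81, 46/81]
P^4 =
  P: [103/243, 140/243]
  Q: [100/243, 143/243]
P^5 =
  P: [302/729, 427/729]
  Q: [305/729, 424/729]

(P^5)[Q -> P] = 305/729

Answer: 305/729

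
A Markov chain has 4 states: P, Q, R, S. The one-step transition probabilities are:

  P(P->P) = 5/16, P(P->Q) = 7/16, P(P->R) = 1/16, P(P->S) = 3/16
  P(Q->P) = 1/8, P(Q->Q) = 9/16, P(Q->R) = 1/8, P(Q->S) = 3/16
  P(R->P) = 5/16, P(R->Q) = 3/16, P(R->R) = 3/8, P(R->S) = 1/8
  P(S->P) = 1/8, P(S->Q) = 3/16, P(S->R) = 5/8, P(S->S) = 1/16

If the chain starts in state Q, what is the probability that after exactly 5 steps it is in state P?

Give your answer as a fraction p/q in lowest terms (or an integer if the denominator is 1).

Computing P^5 by repeated multiplication:
P^1 =
  P: [5/16, 7/16, 1/16, 3/16]
  Q: [1/8, 9/16, 1/8, 3/16]
  R: [5/16, 3/16, 3/8, 1/8]
  S: [1/8, 3/16, 5/8, 1/16]
P^2 =
  P: [25/128, 55/128, 55/256, 41/256]
  Q: [11/64, 55/128, 31/128, 5/32]
  R: [65/256, 43/128, 67/256, 19/128]
  S: [17/64, 37/128, 39/128, 9/64]
P^3 =
  P: [827/4096, 407/1024, 505/2048, 631/4096]
  Q: [415/2048, 401/1024, 259/1024, 313/2048]
  R: [227/1024, 193/512, 1019/4096, 625/4096]
  S: [475/2048, 371/1024, 261/1024, 309/2048]
P^4 =
  P: [13703/65536, 6341/16384, 16453/65536, 313/2048]
  Q: [6895/32768, 1577/4096, 8257/32768, 625/4096]
  R: [13973/65536, 787/2048, 2045/8192, 10019/65536]
  S: [7087/32768, 781/2048, 8181/32768, 1251/8192]
P^5 =
  P: [55385/262144, 100901/262144, 263309/1048576, 160123/1048576]
  Q: [6937/32768, 50395/131072, 131669/524288, 80047/524288]
  R: [222071/1048576, 100901/262144, 262691/1048576, 80105/524288]
  S: [27835/131072, 50407/131072, 131205/524288, 80115/524288]

(P^5)[Q -> P] = 6937/32768

Answer: 6937/32768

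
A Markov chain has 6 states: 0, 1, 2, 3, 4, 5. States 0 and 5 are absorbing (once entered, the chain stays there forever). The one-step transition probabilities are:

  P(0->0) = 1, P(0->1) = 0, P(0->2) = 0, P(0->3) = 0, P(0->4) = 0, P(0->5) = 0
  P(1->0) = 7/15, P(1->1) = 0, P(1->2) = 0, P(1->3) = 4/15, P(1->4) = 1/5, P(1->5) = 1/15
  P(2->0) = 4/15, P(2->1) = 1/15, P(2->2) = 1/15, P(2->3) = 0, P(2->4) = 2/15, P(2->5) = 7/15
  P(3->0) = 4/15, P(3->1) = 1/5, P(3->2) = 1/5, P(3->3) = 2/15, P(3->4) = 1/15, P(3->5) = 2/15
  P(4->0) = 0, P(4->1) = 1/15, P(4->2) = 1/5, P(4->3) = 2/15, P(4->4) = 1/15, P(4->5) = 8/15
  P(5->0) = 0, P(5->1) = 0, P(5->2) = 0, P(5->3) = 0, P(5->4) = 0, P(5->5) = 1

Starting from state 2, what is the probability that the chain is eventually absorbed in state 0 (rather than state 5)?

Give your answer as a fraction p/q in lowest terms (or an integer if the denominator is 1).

Let a_i = P(absorbed in 0 | start in state i).
Boundary conditions: a_0 = 1, a_5 = 0.
For each transient state i, a_i = sum_j P(i->j) * a_j:
  a_1 = 7/15*a_0 + 0*a_1 + 0*a_2 + 4/15*a_3 + 1/5*a_4 + 1/15*a_5
  a_2 = 4/15*a_0 + 1/15*a_1 + 1/15*a_2 + 0*a_3 + 2/15*a_4 + 7/15*a_5
  a_3 = 4/15*a_0 + 1/5*a_1 + 1/5*a_2 + 2/15*a_3 + 1/15*a_4 + 2/15*a_5
  a_4 = 0*a_0 + 1/15*a_1 + 1/5*a_2 + 2/15*a_3 + 1/15*a_4 + 8/15*a_5

Substituting a_0 = 1 and a_5 = 0, rearrange to (I - Q) a = r where r[i] = P(i -> 0):
  [1, 0, -4/15, -1/5] . (a_1, a_2, a_3, a_4) = 7/15
  [-1/15, 14/15, 0, -2/15] . (a_1, a_2, a_3, a_4) = 4/15
  [-1/5, -1/5, 13/15, -1/15] . (a_1, a_2, a_3, a_4) = 4/15
  [-1/15, -1/5, -2/15, 14/15] . (a_1, a_2, a_3, a_4) = 0

Solving yields:
  a_1 = 21646/32977
  a_2 = 11930/32977
  a_3 = 18413/32977
  a_4 = 6733/32977

Starting state is 2, so the absorption probability is a_2 = 11930/32977.

Answer: 11930/32977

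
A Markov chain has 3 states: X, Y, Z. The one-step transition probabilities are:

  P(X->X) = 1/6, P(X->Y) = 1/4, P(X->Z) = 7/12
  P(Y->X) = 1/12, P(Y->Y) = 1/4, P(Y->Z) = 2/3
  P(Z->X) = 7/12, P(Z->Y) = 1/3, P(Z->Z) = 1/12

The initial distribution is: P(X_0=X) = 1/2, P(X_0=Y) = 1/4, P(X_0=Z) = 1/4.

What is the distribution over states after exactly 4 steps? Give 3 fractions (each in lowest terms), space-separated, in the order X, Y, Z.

Propagating the distribution step by step (d_{t+1} = d_t * P):
d_0 = (X=1/2, Y=1/4, Z=1/4)
  d_1[X] = 1/2*1/6 + 1/4*1/12 + 1/4*7/12 = 1/4
  d_1[Y] = 1/2*1/4 + 1/4*1/4 + 1/4*1/3 = 13/48
  d_1[Z] = 1/2*7/12 + 1/4*2/3 + 1/4*1/12 = 23/48
d_1 = (X=1/4, Y=13/48, Z=23/48)
  d_2[X] = 1/4*1/6 + 13/48*1/12 + 23/48*7/12 = 11/32
  d_2[Y] = 1/4*1/4 + 13/48*1/4 + 23/48*1/3 = 167/576
  d_2[Z] = 1/4*7/12 + 13/48*2/3 + 23/48*1/12 = 211/576
d_2 = (X=11/32, Y=167/576, Z=211/576)
  d_3[X] = 11/32*1/6 + 167/576*1/12 + 211/576*7/12 = 85/288
  d_3[Y] = 11/32*1/4 + 167/576*1/4 + 211/576*1/3 = 1939/6912
  d_3[Z] = 11/32*7/12 + 167/576*2/3 + 211/576*1/12 = 2933/6912
d_3 = (X=85/288, Y=1939/6912, Z=2933/6912)
  d_4[X] = 85/288*1/6 + 1939/6912*1/12 + 2933/6912*7/12 = 1475/4608
  d_4[Y] = 85/288*1/4 + 1939/6912*1/4 + 2933/6912*1/3 = 23669/82944
  d_4[Z] = 85/288*7/12 + 1939/6912*2/3 + 2933/6912*1/12 = 32725/82944
d_4 = (X=1475/4608, Y=23669/82944, Z=32725/82944)

Answer: 1475/4608 23669/82944 32725/82944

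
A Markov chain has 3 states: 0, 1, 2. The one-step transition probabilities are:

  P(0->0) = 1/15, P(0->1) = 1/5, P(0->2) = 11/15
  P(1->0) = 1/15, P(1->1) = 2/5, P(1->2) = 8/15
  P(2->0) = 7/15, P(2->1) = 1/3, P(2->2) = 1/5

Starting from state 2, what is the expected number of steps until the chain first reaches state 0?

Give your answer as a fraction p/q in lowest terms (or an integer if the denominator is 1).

Answer: 105/34

Derivation:
Let h_i = expected steps to first reach 0 from state i.
Boundary: h_0 = 0.
First-step equations for the other states:
  h_1 = 1 + 1/15*h_0 + 2/5*h_1 + 8/15*h_2
  h_2 = 1 + 7/15*h_0 + 1/3*h_1 + 1/5*h_2

Substituting h_0 = 0 and rearranging gives the linear system (I - Q) h = 1:
  [3/5, -8/15] . (h_1, h_2) = 1
  [-1/3, 4/5] . (h_1, h_2) = 1

Solving yields:
  h_1 = 75/17
  h_2 = 105/34

Starting state is 2, so the expected hitting time is h_2 = 105/34.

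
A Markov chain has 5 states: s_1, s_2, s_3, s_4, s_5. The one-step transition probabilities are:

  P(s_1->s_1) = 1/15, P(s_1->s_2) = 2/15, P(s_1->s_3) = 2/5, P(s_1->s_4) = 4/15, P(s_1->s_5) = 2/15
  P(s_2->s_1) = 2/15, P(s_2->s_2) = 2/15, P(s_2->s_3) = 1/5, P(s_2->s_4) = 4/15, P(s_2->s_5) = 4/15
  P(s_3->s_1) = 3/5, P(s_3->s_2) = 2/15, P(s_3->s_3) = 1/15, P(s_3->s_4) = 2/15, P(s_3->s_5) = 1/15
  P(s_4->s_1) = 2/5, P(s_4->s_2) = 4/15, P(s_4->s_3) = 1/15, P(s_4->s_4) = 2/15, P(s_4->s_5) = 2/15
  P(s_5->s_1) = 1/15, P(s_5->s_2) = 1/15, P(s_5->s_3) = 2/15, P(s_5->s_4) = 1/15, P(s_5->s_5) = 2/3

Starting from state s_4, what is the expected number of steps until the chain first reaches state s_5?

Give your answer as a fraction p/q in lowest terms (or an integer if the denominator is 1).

Let h_i = expected steps to first reach s_5 from state i.
Boundary: h_s_5 = 0.
First-step equations for the other states:
  h_s_1 = 1 + 1/15*h_s_1 + 2/15*h_s_2 + 2/5*h_s_3 + 4/15*h_s_4 + 2/15*h_s_5
  h_s_2 = 1 + 2/15*h_s_1 + 2/15*h_s_2 + 1/5*h_s_3 + 4/15*h_s_4 + 4/15*h_s_5
  h_s_3 = 1 + 3/5*h_s_1 + 2/15*h_s_2 + 1/15*h_s_3 + 2/15*h_s_4 + 1/15*h_s_5
  h_s_4 = 1 + 2/5*h_s_1 + 4/15*h_s_2 + 1/15*h_s_3 + 2/15*h_s_4 + 2/15*h_s_5

Substituting h_s_5 = 0 and rearranging gives the linear system (I - Q) h = 1:
  [14/15, -2/15, -2/5, -4/15] . (h_s_1, h_s_2, h_s_3, h_s_4) = 1
  [-2/15, 13/15, -1/5, -4/15] . (h_s_1, h_s_2, h_s_3, h_s_4) = 1
  [-3/5, -2/15, 14/15, -2/15] . (h_s_1, h_s_2, h_s_3, h_s_4) = 1
  [-2/5, -4/15, -1/15, 13/15] . (h_s_1, h_s_2, h_s_3, h_s_4) = 1

Solving yields:
  h_s_1 = 37035/5182
  h_s_2 = 63405/10364
  h_s_3 = 78015/10364
  h_s_4 = 71655/10364

Starting state is s_4, so the expected hitting time is h_s_4 = 71655/10364.

Answer: 71655/10364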